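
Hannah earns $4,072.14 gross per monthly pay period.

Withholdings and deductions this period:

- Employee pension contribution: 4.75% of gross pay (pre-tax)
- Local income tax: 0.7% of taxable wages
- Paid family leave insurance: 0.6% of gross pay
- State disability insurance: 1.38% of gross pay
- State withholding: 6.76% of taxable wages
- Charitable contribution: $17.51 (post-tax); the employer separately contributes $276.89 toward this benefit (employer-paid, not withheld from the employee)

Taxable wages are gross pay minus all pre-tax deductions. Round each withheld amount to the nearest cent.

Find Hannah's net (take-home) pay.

$3,491.22

Employee pension contribution: $4,072.14 × 0.0475 = $193.43
Taxable wages = $4,072.14 − $193.43 = $3,878.71
State withholding: $3,878.71 × 0.0676 = $262.20
Local income tax: $3,878.71 × 0.007 = $27.15
Paid family leave insurance: $4,072.14 × 0.006 = $24.43
State disability insurance: $4,072.14 × 0.0138 = $56.20
Charitable contribution: $17.51
(Employer's $276.89 toward charitable contribution is not withheld from the employee.)
Total deductions = $193.43 + $262.20 + $27.15 + $24.43 + $56.20 + $17.51 = $580.92
Net pay = $4,072.14 − $580.92 = $3,491.22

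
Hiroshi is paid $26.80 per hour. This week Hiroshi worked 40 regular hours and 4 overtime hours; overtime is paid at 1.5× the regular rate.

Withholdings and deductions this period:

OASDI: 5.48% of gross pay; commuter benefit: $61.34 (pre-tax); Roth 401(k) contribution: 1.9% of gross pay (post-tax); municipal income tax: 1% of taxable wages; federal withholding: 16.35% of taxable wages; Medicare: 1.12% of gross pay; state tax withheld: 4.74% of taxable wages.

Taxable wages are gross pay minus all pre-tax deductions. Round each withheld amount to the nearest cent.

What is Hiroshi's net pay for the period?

$807.90

Regular pay: 40 × $26.80 = $1,072.00
Overtime pay: 4 × $26.80 × 1.5 = $160.80
Gross pay = $1,072.00 + $160.80 = $1,232.80
Commuter benefit: $61.34
Taxable wages = $1,232.80 − $61.34 = $1,171.46
Federal withholding: $1,171.46 × 0.1635 = $191.53
Municipal income tax: $1,171.46 × 0.01 = $11.71
State tax withheld: $1,171.46 × 0.0474 = $55.53
Medicare: $1,232.80 × 0.0112 = $13.81
OASDI: $1,232.80 × 0.0548 = $67.56
Roth 401(k) contribution: $1,232.80 × 0.019 = $23.42
Total deductions = $61.34 + $191.53 + $11.71 + $55.53 + $13.81 + $67.56 + $23.42 = $424.90
Net pay = $1,232.80 − $424.90 = $807.90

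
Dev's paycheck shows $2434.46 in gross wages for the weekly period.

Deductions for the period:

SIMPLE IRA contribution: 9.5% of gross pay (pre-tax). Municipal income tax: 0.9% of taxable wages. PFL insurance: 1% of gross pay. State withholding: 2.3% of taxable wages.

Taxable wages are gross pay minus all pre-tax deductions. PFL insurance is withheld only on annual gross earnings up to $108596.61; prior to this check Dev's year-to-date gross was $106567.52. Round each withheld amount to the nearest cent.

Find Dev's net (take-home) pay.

$2112.40

SIMPLE IRA contribution: $2434.46 × 0.095 = $231.27
Taxable wages = $2434.46 − $231.27 = $2203.19
Municipal income tax: $2203.19 × 0.009 = $19.83
State withholding: $2203.19 × 0.023 = $50.67
PFL insurance: only $108596.61 − $106567.52 = $2029.09 of this check is subject → $2029.09 × 0.01 = $20.29
Total deductions = $231.27 + $19.83 + $50.67 + $20.29 = $322.06
Net pay = $2434.46 − $322.06 = $2112.40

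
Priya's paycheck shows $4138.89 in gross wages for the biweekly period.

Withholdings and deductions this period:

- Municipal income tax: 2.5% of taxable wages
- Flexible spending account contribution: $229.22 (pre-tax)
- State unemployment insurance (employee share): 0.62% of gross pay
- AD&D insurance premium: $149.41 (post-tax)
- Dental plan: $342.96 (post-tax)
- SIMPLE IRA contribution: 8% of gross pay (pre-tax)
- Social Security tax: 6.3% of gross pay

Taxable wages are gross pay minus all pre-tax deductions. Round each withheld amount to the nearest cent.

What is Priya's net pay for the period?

SIMPLE IRA contribution: $4138.89 × 0.08 = $331.11
Flexible spending account contribution: $229.22
Pre-tax total = $331.11 + $229.22 = $560.33
Taxable wages = $4138.89 − $560.33 = $3578.56
Municipal income tax: $3578.56 × 0.025 = $89.46
State unemployment insurance (employee share): $4138.89 × 0.0062 = $25.66
Social Security tax: $4138.89 × 0.063 = $260.75
AD&D insurance premium: $149.41
Dental plan: $342.96
Total deductions = $331.11 + $229.22 + $89.46 + $25.66 + $260.75 + $149.41 + $342.96 = $1428.57
Net pay = $4138.89 − $1428.57 = $2710.32

$2710.32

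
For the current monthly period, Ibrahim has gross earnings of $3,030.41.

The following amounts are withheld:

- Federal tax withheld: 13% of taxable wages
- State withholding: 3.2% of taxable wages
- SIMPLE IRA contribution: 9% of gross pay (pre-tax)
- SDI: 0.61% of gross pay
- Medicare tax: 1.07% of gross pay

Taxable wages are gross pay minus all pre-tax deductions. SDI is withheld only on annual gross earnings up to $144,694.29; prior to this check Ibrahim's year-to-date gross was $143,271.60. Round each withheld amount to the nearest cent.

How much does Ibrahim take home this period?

$2,269.81

SIMPLE IRA contribution: $3,030.41 × 0.09 = $272.74
Taxable wages = $3,030.41 − $272.74 = $2,757.67
Federal tax withheld: $2,757.67 × 0.13 = $358.50
State withholding: $2,757.67 × 0.032 = $88.25
Medicare tax: $3,030.41 × 0.0107 = $32.43
SDI: only $144,694.29 − $143,271.60 = $1,422.69 of this check is subject → $1,422.69 × 0.0061 = $8.68
Total deductions = $272.74 + $358.50 + $88.25 + $32.43 + $8.68 = $760.60
Net pay = $3,030.41 − $760.60 = $2,269.81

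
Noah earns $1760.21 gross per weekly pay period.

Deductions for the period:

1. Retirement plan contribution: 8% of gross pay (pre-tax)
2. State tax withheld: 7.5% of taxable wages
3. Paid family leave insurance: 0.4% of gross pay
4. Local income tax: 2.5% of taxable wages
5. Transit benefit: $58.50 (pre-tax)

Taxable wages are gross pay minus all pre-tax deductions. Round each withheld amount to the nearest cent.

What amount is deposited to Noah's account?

Transit benefit: $58.50
Retirement plan contribution: $1760.21 × 0.08 = $140.82
Pre-tax total = $58.50 + $140.82 = $199.32
Taxable wages = $1760.21 − $199.32 = $1560.89
State tax withheld: $1560.89 × 0.075 = $117.07
Local income tax: $1560.89 × 0.025 = $39.02
Paid family leave insurance: $1760.21 × 0.004 = $7.04
Total deductions = $58.50 + $140.82 + $117.07 + $39.02 + $7.04 = $362.45
Net pay = $1760.21 − $362.45 = $1397.76

$1397.76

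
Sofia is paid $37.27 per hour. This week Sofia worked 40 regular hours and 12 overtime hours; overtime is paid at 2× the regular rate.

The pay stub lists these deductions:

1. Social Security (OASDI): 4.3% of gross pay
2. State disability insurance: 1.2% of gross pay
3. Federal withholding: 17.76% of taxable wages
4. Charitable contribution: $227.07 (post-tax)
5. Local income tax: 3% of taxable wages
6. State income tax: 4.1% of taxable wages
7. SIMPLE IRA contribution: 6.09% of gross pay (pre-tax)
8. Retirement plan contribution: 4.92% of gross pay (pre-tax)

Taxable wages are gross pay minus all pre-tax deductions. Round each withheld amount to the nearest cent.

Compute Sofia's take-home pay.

Regular pay: 40 × $37.27 = $1490.80
Overtime pay: 12 × $37.27 × 2 = $894.48
Gross pay = $1490.80 + $894.48 = $2385.28
Retirement plan contribution: $2385.28 × 0.0492 = $117.36
SIMPLE IRA contribution: $2385.28 × 0.0609 = $145.26
Pre-tax total = $117.36 + $145.26 = $262.62
Taxable wages = $2385.28 − $262.62 = $2122.66
State income tax: $2122.66 × 0.041 = $87.03
Local income tax: $2122.66 × 0.03 = $63.68
Federal withholding: $2122.66 × 0.1776 = $376.98
State disability insurance: $2385.28 × 0.012 = $28.62
Social Security (OASDI): $2385.28 × 0.043 = $102.57
Charitable contribution: $227.07
Total deductions = $117.36 + $145.26 + $87.03 + $63.68 + $376.98 + $28.62 + $102.57 + $227.07 = $1148.57
Net pay = $2385.28 − $1148.57 = $1236.71

$1236.71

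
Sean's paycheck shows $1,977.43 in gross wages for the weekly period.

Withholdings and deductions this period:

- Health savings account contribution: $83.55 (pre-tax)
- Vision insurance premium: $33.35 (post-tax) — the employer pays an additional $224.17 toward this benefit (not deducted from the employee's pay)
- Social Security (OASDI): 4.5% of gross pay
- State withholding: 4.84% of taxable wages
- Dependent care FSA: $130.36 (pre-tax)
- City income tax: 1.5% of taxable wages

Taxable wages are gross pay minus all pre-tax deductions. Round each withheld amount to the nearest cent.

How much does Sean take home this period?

Health savings account contribution: $83.55
Dependent care FSA: $130.36
Pre-tax total = $83.55 + $130.36 = $213.91
Taxable wages = $1,977.43 − $213.91 = $1,763.52
City income tax: $1,763.52 × 0.015 = $26.45
State withholding: $1,763.52 × 0.0484 = $85.35
Social Security (OASDI): $1,977.43 × 0.045 = $88.98
Vision insurance premium: $33.35
(Employer's $224.17 toward vision insurance premium is not withheld from the employee.)
Total deductions = $83.55 + $130.36 + $26.45 + $85.35 + $88.98 + $33.35 = $448.04
Net pay = $1,977.43 − $448.04 = $1,529.39

$1,529.39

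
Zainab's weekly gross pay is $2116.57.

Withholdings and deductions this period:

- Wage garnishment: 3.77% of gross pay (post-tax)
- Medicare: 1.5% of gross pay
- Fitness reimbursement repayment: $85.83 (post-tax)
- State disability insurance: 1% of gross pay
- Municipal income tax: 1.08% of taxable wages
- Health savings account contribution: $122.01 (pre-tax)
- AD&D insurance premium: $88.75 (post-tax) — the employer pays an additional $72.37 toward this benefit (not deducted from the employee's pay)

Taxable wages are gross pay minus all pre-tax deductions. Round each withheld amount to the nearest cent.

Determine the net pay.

Health savings account contribution: $122.01
Taxable wages = $2116.57 − $122.01 = $1994.56
Municipal income tax: $1994.56 × 0.0108 = $21.54
State disability insurance: $2116.57 × 0.01 = $21.17
Medicare: $2116.57 × 0.015 = $31.75
Fitness reimbursement repayment: $85.83
Wage garnishment: $2116.57 × 0.0377 = $79.79
AD&D insurance premium: $88.75
(Employer's $72.37 toward AD&D insurance premium is not withheld from the employee.)
Total deductions = $122.01 + $21.54 + $21.17 + $31.75 + $85.83 + $79.79 + $88.75 = $450.84
Net pay = $2116.57 − $450.84 = $1665.73

$1665.73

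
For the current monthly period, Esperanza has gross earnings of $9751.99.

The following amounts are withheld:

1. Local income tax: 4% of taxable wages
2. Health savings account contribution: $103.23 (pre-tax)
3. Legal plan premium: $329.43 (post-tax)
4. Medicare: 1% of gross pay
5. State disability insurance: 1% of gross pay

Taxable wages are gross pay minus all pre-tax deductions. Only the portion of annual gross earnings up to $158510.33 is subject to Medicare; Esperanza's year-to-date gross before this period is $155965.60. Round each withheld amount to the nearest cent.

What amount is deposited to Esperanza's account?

Health savings account contribution: $103.23
Taxable wages = $9751.99 − $103.23 = $9648.76
Local income tax: $9648.76 × 0.04 = $385.95
State disability insurance: $9751.99 × 0.01 = $97.52
Medicare: only $158510.33 − $155965.60 = $2544.73 of this check is subject → $2544.73 × 0.01 = $25.45
Legal plan premium: $329.43
Total deductions = $103.23 + $385.95 + $97.52 + $25.45 + $329.43 = $941.58
Net pay = $9751.99 − $941.58 = $8810.41

$8810.41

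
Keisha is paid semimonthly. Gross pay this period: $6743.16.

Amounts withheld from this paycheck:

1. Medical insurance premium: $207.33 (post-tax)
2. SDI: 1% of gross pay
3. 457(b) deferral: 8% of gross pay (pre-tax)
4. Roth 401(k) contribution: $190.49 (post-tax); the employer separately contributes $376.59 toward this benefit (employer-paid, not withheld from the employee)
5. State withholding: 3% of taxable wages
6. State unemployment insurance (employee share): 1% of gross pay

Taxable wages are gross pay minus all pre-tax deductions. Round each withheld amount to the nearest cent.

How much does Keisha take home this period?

457(b) deferral: $6743.16 × 0.08 = $539.45
Taxable wages = $6743.16 − $539.45 = $6203.71
State withholding: $6203.71 × 0.03 = $186.11
SDI: $6743.16 × 0.01 = $67.43
State unemployment insurance (employee share): $6743.16 × 0.01 = $67.43
Medical insurance premium: $207.33
Roth 401(k) contribution: $190.49
(Employer's $376.59 toward Roth 401(k) contribution is not withheld from the employee.)
Total deductions = $539.45 + $186.11 + $67.43 + $67.43 + $207.33 + $190.49 = $1258.24
Net pay = $6743.16 − $1258.24 = $5484.92

$5484.92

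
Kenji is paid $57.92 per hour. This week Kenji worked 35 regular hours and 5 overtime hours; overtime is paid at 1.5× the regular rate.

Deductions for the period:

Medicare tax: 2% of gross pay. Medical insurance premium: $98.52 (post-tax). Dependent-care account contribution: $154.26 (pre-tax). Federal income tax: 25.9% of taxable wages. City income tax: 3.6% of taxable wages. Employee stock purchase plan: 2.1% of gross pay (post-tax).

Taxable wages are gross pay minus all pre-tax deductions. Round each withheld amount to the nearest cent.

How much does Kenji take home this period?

Regular pay: 35 × $57.92 = $2,027.20
Overtime pay: 5 × $57.92 × 1.5 = $434.40
Gross pay = $2,027.20 + $434.40 = $2,461.60
Dependent-care account contribution: $154.26
Taxable wages = $2,461.60 − $154.26 = $2,307.34
Federal income tax: $2,307.34 × 0.259 = $597.60
City income tax: $2,307.34 × 0.036 = $83.06
Medicare tax: $2,461.60 × 0.02 = $49.23
Employee stock purchase plan: $2,461.60 × 0.021 = $51.69
Medical insurance premium: $98.52
Total deductions = $154.26 + $597.60 + $83.06 + $49.23 + $51.69 + $98.52 = $1,034.36
Net pay = $2,461.60 − $1,034.36 = $1,427.24

$1,427.24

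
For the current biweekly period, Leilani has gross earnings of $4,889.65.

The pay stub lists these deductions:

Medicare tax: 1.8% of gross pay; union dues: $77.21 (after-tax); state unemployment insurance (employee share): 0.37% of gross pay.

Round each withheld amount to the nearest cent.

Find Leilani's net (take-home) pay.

State unemployment insurance (employee share): $4,889.65 × 0.0037 = $18.09
Medicare tax: $4,889.65 × 0.018 = $88.01
Union dues: $77.21
Total deductions = $18.09 + $88.01 + $77.21 = $183.31
Net pay = $4,889.65 − $183.31 = $4,706.34

$4,706.34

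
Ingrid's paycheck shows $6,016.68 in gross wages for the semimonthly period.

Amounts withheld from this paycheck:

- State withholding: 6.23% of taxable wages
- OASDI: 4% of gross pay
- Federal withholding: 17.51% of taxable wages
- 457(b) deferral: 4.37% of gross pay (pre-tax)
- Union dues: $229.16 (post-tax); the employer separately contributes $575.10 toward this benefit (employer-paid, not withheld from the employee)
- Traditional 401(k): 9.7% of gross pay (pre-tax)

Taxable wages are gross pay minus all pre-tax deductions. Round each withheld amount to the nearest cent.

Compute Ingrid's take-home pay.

457(b) deferral: $6,016.68 × 0.0437 = $262.93
Traditional 401(k): $6,016.68 × 0.097 = $583.62
Pre-tax total = $262.93 + $583.62 = $846.55
Taxable wages = $6,016.68 − $846.55 = $5,170.13
State withholding: $5,170.13 × 0.0623 = $322.10
Federal withholding: $5,170.13 × 0.1751 = $905.29
OASDI: $6,016.68 × 0.04 = $240.67
Union dues: $229.16
(Employer's $575.10 toward union dues is not withheld from the employee.)
Total deductions = $262.93 + $583.62 + $322.10 + $905.29 + $240.67 + $229.16 = $2,543.77
Net pay = $6,016.68 − $2,543.77 = $3,472.91

$3,472.91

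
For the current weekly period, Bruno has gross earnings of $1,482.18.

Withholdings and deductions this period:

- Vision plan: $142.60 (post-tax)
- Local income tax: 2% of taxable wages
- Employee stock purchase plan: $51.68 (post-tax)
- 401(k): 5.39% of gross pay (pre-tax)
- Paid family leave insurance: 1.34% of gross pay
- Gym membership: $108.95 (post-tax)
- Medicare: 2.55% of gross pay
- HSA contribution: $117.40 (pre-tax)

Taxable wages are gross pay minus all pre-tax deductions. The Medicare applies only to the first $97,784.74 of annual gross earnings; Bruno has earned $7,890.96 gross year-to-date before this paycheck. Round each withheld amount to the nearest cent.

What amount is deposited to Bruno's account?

$898.30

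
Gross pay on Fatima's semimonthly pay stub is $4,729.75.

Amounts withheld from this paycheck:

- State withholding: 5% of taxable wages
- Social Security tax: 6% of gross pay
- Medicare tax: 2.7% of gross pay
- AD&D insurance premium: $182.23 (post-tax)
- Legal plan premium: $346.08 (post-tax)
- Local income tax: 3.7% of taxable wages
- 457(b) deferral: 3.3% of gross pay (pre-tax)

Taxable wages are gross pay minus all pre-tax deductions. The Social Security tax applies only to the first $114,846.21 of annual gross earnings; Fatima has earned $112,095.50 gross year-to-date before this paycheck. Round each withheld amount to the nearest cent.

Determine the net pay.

$3,354.71

457(b) deferral: $4,729.75 × 0.033 = $156.08
Taxable wages = $4,729.75 − $156.08 = $4,573.67
Local income tax: $4,573.67 × 0.037 = $169.23
State withholding: $4,573.67 × 0.05 = $228.68
Social Security tax: only $114,846.21 − $112,095.50 = $2,750.71 of this check is subject → $2,750.71 × 0.06 = $165.04
Medicare tax: $4,729.75 × 0.027 = $127.70
AD&D insurance premium: $182.23
Legal plan premium: $346.08
Total deductions = $156.08 + $169.23 + $228.68 + $165.04 + $127.70 + $182.23 + $346.08 = $1,375.04
Net pay = $4,729.75 − $1,375.04 = $3,354.71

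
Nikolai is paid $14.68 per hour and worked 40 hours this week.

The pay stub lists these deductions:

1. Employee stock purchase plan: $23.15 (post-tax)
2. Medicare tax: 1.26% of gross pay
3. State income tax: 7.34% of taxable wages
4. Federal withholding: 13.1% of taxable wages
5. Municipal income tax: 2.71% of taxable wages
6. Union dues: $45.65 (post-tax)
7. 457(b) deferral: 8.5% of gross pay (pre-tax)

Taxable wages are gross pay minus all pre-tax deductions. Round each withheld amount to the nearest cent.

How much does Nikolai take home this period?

Gross pay: 40 × $14.68 = $587.20
457(b) deferral: $587.20 × 0.085 = $49.91
Taxable wages = $587.20 − $49.91 = $537.29
Municipal income tax: $537.29 × 0.0271 = $14.56
Federal withholding: $537.29 × 0.131 = $70.38
State income tax: $537.29 × 0.0734 = $39.44
Medicare tax: $587.20 × 0.0126 = $7.40
Employee stock purchase plan: $23.15
Union dues: $45.65
Total deductions = $49.91 + $14.56 + $70.38 + $39.44 + $7.40 + $23.15 + $45.65 = $250.49
Net pay = $587.20 − $250.49 = $336.71

$336.71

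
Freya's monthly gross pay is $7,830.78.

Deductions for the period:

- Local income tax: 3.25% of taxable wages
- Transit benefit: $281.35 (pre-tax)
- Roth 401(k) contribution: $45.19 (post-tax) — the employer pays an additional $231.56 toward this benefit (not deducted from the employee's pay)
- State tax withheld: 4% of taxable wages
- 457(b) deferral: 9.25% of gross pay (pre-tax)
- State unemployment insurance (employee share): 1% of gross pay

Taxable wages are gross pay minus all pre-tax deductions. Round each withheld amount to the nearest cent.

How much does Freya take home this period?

$6,206.76

Transit benefit: $281.35
457(b) deferral: $7,830.78 × 0.0925 = $724.35
Pre-tax total = $281.35 + $724.35 = $1,005.70
Taxable wages = $7,830.78 − $1,005.70 = $6,825.08
State tax withheld: $6,825.08 × 0.04 = $273.00
Local income tax: $6,825.08 × 0.0325 = $221.82
State unemployment insurance (employee share): $7,830.78 × 0.01 = $78.31
Roth 401(k) contribution: $45.19
(Employer's $231.56 toward Roth 401(k) contribution is not withheld from the employee.)
Total deductions = $281.35 + $724.35 + $273.00 + $221.82 + $78.31 + $45.19 = $1,624.02
Net pay = $7,830.78 − $1,624.02 = $6,206.76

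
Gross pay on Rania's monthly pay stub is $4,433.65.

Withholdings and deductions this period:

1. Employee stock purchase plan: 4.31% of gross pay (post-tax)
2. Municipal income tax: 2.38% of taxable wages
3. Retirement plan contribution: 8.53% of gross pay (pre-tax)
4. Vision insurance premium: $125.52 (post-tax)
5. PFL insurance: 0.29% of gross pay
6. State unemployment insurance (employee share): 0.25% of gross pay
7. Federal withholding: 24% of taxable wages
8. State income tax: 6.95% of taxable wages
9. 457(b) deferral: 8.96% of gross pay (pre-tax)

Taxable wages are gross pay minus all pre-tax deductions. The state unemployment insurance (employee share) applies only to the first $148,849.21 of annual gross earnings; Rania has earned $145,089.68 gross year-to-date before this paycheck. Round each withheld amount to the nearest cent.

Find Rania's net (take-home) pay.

Retirement plan contribution: $4,433.65 × 0.0853 = $378.19
457(b) deferral: $4,433.65 × 0.0896 = $397.26
Pre-tax total = $378.19 + $397.26 = $775.45
Taxable wages = $4,433.65 − $775.45 = $3,658.20
State income tax: $3,658.20 × 0.0695 = $254.24
Municipal income tax: $3,658.20 × 0.0238 = $87.07
Federal withholding: $3,658.20 × 0.24 = $877.97
State unemployment insurance (employee share): only $148,849.21 − $145,089.68 = $3,759.53 of this check is subject → $3,759.53 × 0.0025 = $9.40
PFL insurance: $4,433.65 × 0.0029 = $12.86
Employee stock purchase plan: $4,433.65 × 0.0431 = $191.09
Vision insurance premium: $125.52
Total deductions = $378.19 + $397.26 + $254.24 + $87.07 + $877.97 + $9.40 + $12.86 + $191.09 + $125.52 = $2,333.60
Net pay = $4,433.65 − $2,333.60 = $2,100.05

$2,100.05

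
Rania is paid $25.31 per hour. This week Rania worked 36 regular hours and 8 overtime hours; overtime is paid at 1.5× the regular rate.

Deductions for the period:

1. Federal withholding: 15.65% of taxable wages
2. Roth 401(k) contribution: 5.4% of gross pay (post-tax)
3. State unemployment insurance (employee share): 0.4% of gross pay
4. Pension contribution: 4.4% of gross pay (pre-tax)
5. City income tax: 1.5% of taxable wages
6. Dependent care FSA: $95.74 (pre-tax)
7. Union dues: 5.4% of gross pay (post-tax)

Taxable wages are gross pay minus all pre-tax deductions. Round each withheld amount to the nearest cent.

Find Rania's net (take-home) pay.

$746.86

Regular pay: 36 × $25.31 = $911.16
Overtime pay: 8 × $25.31 × 1.5 = $303.72
Gross pay = $911.16 + $303.72 = $1,214.88
Dependent care FSA: $95.74
Pension contribution: $1,214.88 × 0.044 = $53.45
Pre-tax total = $95.74 + $53.45 = $149.19
Taxable wages = $1,214.88 − $149.19 = $1,065.69
City income tax: $1,065.69 × 0.015 = $15.99
Federal withholding: $1,065.69 × 0.1565 = $166.78
State unemployment insurance (employee share): $1,214.88 × 0.004 = $4.86
Union dues: $1,214.88 × 0.054 = $65.60
Roth 401(k) contribution: $1,214.88 × 0.054 = $65.60
Total deductions = $95.74 + $53.45 + $15.99 + $166.78 + $4.86 + $65.60 + $65.60 = $468.02
Net pay = $1,214.88 − $468.02 = $746.86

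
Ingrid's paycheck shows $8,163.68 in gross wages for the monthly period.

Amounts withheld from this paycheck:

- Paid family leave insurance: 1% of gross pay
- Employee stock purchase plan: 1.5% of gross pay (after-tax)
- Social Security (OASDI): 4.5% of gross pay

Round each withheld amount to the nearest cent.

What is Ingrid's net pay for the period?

Paid family leave insurance: $8,163.68 × 0.01 = $81.64
Social Security (OASDI): $8,163.68 × 0.045 = $367.37
Employee stock purchase plan: $8,163.68 × 0.015 = $122.46
Total deductions = $81.64 + $367.37 + $122.46 = $571.47
Net pay = $8,163.68 − $571.47 = $7,592.21

$7,592.21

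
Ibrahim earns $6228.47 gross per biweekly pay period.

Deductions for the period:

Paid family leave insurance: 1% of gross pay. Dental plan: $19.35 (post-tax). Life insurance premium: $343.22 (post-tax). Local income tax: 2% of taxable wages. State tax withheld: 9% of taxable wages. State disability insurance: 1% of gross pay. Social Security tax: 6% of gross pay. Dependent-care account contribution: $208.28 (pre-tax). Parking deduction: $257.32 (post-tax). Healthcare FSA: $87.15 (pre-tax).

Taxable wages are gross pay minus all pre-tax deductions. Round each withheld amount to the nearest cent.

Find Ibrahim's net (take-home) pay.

Healthcare FSA: $87.15
Dependent-care account contribution: $208.28
Pre-tax total = $87.15 + $208.28 = $295.43
Taxable wages = $6228.47 − $295.43 = $5933.04
Local income tax: $5933.04 × 0.02 = $118.66
State tax withheld: $5933.04 × 0.09 = $533.97
Social Security tax: $6228.47 × 0.06 = $373.71
Paid family leave insurance: $6228.47 × 0.01 = $62.28
State disability insurance: $6228.47 × 0.01 = $62.28
Parking deduction: $257.32
Life insurance premium: $343.22
Dental plan: $19.35
Total deductions = $87.15 + $208.28 + $118.66 + $533.97 + $373.71 + $62.28 + $62.28 + $257.32 + $343.22 + $19.35 = $2066.22
Net pay = $6228.47 − $2066.22 = $4162.25

$4162.25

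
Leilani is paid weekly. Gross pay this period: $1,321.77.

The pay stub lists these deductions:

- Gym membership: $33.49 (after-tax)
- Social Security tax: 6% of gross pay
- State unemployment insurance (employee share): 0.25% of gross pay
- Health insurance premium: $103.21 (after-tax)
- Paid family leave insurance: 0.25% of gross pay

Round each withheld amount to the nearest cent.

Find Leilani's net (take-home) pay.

Social Security tax: $1,321.77 × 0.06 = $79.31
State unemployment insurance (employee share): $1,321.77 × 0.0025 = $3.30
Paid family leave insurance: $1,321.77 × 0.0025 = $3.30
Health insurance premium: $103.21
Gym membership: $33.49
Total deductions = $79.31 + $3.30 + $3.30 + $103.21 + $33.49 = $222.61
Net pay = $1,321.77 − $222.61 = $1,099.16

$1,099.16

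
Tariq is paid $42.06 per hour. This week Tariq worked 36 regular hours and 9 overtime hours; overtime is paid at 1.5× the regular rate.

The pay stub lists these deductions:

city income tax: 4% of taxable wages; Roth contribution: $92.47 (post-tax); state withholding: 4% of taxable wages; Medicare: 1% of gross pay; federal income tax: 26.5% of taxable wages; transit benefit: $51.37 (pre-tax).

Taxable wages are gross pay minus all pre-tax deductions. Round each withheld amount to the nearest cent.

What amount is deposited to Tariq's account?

Regular pay: 36 × $42.06 = $1,514.16
Overtime pay: 9 × $42.06 × 1.5 = $567.81
Gross pay = $1,514.16 + $567.81 = $2,081.97
Transit benefit: $51.37
Taxable wages = $2,081.97 − $51.37 = $2,030.60
Federal income tax: $2,030.60 × 0.265 = $538.11
State withholding: $2,030.60 × 0.04 = $81.22
City income tax: $2,030.60 × 0.04 = $81.22
Medicare: $2,081.97 × 0.01 = $20.82
Roth contribution: $92.47
Total deductions = $51.37 + $538.11 + $81.22 + $81.22 + $20.82 + $92.47 = $865.21
Net pay = $2,081.97 − $865.21 = $1,216.76

$1,216.76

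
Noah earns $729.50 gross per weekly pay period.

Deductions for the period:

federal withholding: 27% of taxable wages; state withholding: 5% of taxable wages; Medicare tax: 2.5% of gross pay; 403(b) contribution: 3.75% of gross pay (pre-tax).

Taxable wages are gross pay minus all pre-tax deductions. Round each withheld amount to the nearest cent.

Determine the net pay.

$459.21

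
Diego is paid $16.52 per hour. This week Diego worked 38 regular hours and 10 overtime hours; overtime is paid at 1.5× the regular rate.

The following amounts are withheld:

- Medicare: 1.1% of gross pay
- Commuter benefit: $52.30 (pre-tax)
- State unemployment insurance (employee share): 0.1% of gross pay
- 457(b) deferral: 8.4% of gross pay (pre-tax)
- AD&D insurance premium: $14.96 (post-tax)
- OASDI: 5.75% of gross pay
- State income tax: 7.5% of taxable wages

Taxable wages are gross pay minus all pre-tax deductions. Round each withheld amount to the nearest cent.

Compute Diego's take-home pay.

$617.67

Regular pay: 38 × $16.52 = $627.76
Overtime pay: 10 × $16.52 × 1.5 = $247.80
Gross pay = $627.76 + $247.80 = $875.56
Commuter benefit: $52.30
457(b) deferral: $875.56 × 0.084 = $73.55
Pre-tax total = $52.30 + $73.55 = $125.85
Taxable wages = $875.56 − $125.85 = $749.71
State income tax: $749.71 × 0.075 = $56.23
Medicare: $875.56 × 0.011 = $9.63
OASDI: $875.56 × 0.0575 = $50.34
State unemployment insurance (employee share): $875.56 × 0.001 = $0.88
AD&D insurance premium: $14.96
Total deductions = $52.30 + $73.55 + $56.23 + $9.63 + $50.34 + $0.88 + $14.96 = $257.89
Net pay = $875.56 − $257.89 = $617.67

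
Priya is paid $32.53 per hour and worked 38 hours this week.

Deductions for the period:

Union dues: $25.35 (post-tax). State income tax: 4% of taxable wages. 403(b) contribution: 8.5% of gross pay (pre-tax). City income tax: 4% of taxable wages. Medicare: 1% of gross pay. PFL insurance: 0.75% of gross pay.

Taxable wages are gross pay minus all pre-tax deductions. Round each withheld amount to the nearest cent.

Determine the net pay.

Gross pay: 38 × $32.53 = $1,236.14
403(b) contribution: $1,236.14 × 0.085 = $105.07
Taxable wages = $1,236.14 − $105.07 = $1,131.07
State income tax: $1,131.07 × 0.04 = $45.24
City income tax: $1,131.07 × 0.04 = $45.24
Medicare: $1,236.14 × 0.01 = $12.36
PFL insurance: $1,236.14 × 0.0075 = $9.27
Union dues: $25.35
Total deductions = $105.07 + $45.24 + $45.24 + $12.36 + $9.27 + $25.35 = $242.53
Net pay = $1,236.14 − $242.53 = $993.61

$993.61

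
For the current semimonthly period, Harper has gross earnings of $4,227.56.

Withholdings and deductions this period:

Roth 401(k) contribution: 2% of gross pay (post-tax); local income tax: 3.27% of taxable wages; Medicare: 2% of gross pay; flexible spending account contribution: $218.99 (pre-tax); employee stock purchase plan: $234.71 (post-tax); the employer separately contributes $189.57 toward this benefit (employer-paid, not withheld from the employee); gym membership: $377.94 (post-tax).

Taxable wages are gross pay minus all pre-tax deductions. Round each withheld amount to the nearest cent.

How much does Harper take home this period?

$3,095.74

Flexible spending account contribution: $218.99
Taxable wages = $4,227.56 − $218.99 = $4,008.57
Local income tax: $4,008.57 × 0.0327 = $131.08
Medicare: $4,227.56 × 0.02 = $84.55
Employee stock purchase plan: $234.71
Gym membership: $377.94
Roth 401(k) contribution: $4,227.56 × 0.02 = $84.55
(Employer's $189.57 toward employee stock purchase plan is not withheld from the employee.)
Total deductions = $218.99 + $131.08 + $84.55 + $234.71 + $377.94 + $84.55 = $1,131.82
Net pay = $4,227.56 − $1,131.82 = $3,095.74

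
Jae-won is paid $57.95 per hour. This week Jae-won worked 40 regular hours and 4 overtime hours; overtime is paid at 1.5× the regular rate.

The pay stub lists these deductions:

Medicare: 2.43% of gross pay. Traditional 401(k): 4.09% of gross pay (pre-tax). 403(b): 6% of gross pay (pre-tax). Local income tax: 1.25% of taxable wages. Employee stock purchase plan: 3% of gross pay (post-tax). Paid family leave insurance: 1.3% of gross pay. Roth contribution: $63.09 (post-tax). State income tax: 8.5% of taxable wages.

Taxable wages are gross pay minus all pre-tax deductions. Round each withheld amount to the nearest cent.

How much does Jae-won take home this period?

$1,920.56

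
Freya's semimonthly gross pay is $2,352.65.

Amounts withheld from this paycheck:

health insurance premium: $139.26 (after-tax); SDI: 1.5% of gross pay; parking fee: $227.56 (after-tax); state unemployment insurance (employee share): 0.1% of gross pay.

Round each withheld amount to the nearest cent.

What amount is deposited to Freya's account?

$1,948.19

SDI: $2,352.65 × 0.015 = $35.29
State unemployment insurance (employee share): $2,352.65 × 0.001 = $2.35
Parking fee: $227.56
Health insurance premium: $139.26
Total deductions = $35.29 + $2.35 + $227.56 + $139.26 = $404.46
Net pay = $2,352.65 − $404.46 = $1,948.19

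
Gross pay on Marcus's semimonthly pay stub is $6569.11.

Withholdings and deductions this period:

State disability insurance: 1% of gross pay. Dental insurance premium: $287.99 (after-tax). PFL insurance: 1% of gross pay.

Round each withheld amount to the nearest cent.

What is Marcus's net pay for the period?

$6149.74

PFL insurance: $6569.11 × 0.01 = $65.69
State disability insurance: $6569.11 × 0.01 = $65.69
Dental insurance premium: $287.99
Total deductions = $65.69 + $65.69 + $287.99 = $419.37
Net pay = $6569.11 − $419.37 = $6149.74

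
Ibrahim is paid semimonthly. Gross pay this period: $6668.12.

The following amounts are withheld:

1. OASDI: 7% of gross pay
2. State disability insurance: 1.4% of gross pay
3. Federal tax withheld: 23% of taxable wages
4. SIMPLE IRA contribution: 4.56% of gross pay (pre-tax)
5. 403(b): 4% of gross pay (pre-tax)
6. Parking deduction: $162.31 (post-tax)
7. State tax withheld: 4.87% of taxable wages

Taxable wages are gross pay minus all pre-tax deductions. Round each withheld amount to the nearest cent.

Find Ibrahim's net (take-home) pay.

SIMPLE IRA contribution: $6668.12 × 0.0456 = $304.07
403(b): $6668.12 × 0.04 = $266.72
Pre-tax total = $304.07 + $266.72 = $570.79
Taxable wages = $6668.12 − $570.79 = $6097.33
Federal tax withheld: $6097.33 × 0.23 = $1402.39
State tax withheld: $6097.33 × 0.0487 = $296.94
OASDI: $6668.12 × 0.07 = $466.77
State disability insurance: $6668.12 × 0.014 = $93.35
Parking deduction: $162.31
Total deductions = $304.07 + $266.72 + $1402.39 + $296.94 + $466.77 + $93.35 + $162.31 = $2992.55
Net pay = $6668.12 − $2992.55 = $3675.57

$3675.57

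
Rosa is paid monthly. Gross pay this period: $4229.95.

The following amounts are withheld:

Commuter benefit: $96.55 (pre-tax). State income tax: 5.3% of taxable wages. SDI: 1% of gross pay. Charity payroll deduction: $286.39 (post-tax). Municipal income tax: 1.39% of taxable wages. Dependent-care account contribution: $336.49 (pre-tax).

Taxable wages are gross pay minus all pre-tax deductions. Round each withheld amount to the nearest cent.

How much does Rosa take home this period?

$3214.20

Commuter benefit: $96.55
Dependent-care account contribution: $336.49
Pre-tax total = $96.55 + $336.49 = $433.04
Taxable wages = $4229.95 − $433.04 = $3796.91
Municipal income tax: $3796.91 × 0.0139 = $52.78
State income tax: $3796.91 × 0.053 = $201.24
SDI: $4229.95 × 0.01 = $42.30
Charity payroll deduction: $286.39
Total deductions = $96.55 + $336.49 + $52.78 + $201.24 + $42.30 + $286.39 = $1015.75
Net pay = $4229.95 − $1015.75 = $3214.20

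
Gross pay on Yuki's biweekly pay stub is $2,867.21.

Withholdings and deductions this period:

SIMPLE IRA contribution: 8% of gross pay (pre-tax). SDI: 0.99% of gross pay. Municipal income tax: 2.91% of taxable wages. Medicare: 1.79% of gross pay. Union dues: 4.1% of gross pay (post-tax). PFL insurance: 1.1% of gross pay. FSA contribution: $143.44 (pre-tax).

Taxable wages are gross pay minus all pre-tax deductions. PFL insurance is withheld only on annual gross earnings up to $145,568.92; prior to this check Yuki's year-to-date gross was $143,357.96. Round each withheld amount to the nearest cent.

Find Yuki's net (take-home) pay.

SIMPLE IRA contribution: $2,867.21 × 0.08 = $229.38
FSA contribution: $143.44
Pre-tax total = $229.38 + $143.44 = $372.82
Taxable wages = $2,867.21 − $372.82 = $2,494.39
Municipal income tax: $2,494.39 × 0.0291 = $72.59
SDI: $2,867.21 × 0.0099 = $28.39
PFL insurance: only $145,568.92 − $143,357.96 = $2,210.96 of this check is subject → $2,210.96 × 0.011 = $24.32
Medicare: $2,867.21 × 0.0179 = $51.32
Union dues: $2,867.21 × 0.041 = $117.56
Total deductions = $229.38 + $143.44 + $72.59 + $28.39 + $24.32 + $51.32 + $117.56 = $667.00
Net pay = $2,867.21 − $667.00 = $2,200.21

$2,200.21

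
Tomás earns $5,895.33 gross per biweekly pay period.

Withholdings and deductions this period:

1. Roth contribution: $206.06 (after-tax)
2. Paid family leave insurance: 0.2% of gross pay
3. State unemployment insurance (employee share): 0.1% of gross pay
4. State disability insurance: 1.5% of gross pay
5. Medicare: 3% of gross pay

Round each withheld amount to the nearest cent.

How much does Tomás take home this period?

$5,406.29

State unemployment insurance (employee share): $5,895.33 × 0.001 = $5.90
State disability insurance: $5,895.33 × 0.015 = $88.43
Paid family leave insurance: $5,895.33 × 0.002 = $11.79
Medicare: $5,895.33 × 0.03 = $176.86
Roth contribution: $206.06
Total deductions = $5.90 + $88.43 + $11.79 + $176.86 + $206.06 = $489.04
Net pay = $5,895.33 − $489.04 = $5,406.29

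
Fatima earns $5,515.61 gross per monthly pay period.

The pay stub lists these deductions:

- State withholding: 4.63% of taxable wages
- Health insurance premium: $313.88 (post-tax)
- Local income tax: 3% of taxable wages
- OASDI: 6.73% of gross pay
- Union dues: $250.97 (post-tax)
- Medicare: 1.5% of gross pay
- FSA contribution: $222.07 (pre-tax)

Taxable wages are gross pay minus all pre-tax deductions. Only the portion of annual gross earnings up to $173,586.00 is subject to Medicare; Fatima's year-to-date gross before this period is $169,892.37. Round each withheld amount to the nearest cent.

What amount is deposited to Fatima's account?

$3,898.19

FSA contribution: $222.07
Taxable wages = $5,515.61 − $222.07 = $5,293.54
Local income tax: $5,293.54 × 0.03 = $158.81
State withholding: $5,293.54 × 0.0463 = $245.09
OASDI: $5,515.61 × 0.0673 = $371.20
Medicare: only $173,586.00 − $169,892.37 = $3,693.63 of this check is subject → $3,693.63 × 0.015 = $55.40
Union dues: $250.97
Health insurance premium: $313.88
Total deductions = $222.07 + $158.81 + $245.09 + $371.20 + $55.40 + $250.97 + $313.88 = $1,617.42
Net pay = $5,515.61 − $1,617.42 = $3,898.19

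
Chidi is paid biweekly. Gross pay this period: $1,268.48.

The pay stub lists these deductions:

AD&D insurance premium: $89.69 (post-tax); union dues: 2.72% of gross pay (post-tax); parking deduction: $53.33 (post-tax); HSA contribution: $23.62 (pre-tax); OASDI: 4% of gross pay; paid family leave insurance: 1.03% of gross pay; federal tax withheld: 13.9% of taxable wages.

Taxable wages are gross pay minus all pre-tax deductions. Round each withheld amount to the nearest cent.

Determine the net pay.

$830.49

HSA contribution: $23.62
Taxable wages = $1,268.48 − $23.62 = $1,244.86
Federal tax withheld: $1,244.86 × 0.139 = $173.04
Paid family leave insurance: $1,268.48 × 0.0103 = $13.07
OASDI: $1,268.48 × 0.04 = $50.74
Union dues: $1,268.48 × 0.0272 = $34.50
AD&D insurance premium: $89.69
Parking deduction: $53.33
Total deductions = $23.62 + $173.04 + $13.07 + $50.74 + $34.50 + $89.69 + $53.33 = $437.99
Net pay = $1,268.48 − $437.99 = $830.49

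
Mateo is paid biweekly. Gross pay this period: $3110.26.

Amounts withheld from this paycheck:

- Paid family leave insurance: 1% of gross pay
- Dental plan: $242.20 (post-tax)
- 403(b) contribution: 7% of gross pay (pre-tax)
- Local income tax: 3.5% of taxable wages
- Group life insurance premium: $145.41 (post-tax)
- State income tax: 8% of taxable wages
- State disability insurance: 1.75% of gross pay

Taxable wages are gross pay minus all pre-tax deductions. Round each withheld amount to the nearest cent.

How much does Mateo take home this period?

$2086.76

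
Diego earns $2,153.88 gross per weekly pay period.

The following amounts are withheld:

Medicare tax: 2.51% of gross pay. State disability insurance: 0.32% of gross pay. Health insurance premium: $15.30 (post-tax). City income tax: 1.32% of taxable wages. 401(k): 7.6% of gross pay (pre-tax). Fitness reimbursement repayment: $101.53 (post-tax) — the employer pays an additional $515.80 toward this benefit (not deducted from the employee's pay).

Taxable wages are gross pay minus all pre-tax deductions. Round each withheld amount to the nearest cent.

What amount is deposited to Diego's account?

$1,786.14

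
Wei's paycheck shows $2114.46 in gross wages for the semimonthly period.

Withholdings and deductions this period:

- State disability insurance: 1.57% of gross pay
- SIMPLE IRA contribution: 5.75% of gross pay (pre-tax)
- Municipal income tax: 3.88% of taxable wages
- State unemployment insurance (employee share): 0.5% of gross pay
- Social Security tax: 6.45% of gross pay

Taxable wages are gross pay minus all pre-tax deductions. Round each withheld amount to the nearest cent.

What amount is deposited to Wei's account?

SIMPLE IRA contribution: $2114.46 × 0.0575 = $121.58
Taxable wages = $2114.46 − $121.58 = $1992.88
Municipal income tax: $1992.88 × 0.0388 = $77.32
State unemployment insurance (employee share): $2114.46 × 0.005 = $10.57
State disability insurance: $2114.46 × 0.0157 = $33.20
Social Security tax: $2114.46 × 0.0645 = $136.38
Total deductions = $121.58 + $77.32 + $10.57 + $33.20 + $136.38 = $379.05
Net pay = $2114.46 − $379.05 = $1735.41

$1735.41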